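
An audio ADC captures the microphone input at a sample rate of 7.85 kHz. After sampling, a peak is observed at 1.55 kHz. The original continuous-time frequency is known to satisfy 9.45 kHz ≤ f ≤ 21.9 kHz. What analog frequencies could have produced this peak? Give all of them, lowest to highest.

Frequencies that alias to 1.55 kHz are k·fs ± 1.55 kHz for integer k ≥ 0.
k=0: 1.55 kHz.
k=1: 6.3 kHz, 9.4 kHz.
k=2: 14.15 kHz, 17.25 kHz.
k=3: 22 kHz, 25.1 kHz.
Within [9.45 kHz, 21.9 kHz]: 14.15 kHz, 17.25 kHz.

14.15 kHz, 17.25 kHz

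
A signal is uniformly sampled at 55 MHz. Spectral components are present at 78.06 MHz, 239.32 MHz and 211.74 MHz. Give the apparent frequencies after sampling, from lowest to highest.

8.26 MHz, 19.32 MHz, 23.06 MHz

fs/2 = 27.5 MHz.
78.06 MHz mod fs = 23.06 MHz.
23.06 MHz ≤ fs/2 = 27.5 MHz, appears at 23.06 MHz.
239.32 MHz mod fs = 19.32 MHz.
19.32 MHz ≤ fs/2 = 27.5 MHz, appears at 19.32 MHz.
211.74 MHz mod fs = 46.74 MHz.
46.74 MHz > fs/2 = 27.5 MHz, folds to fs − 46.74 MHz = 8.26 MHz.
Distinct values: {8.26 MHz, 19.32 MHz, 23.06 MHz}.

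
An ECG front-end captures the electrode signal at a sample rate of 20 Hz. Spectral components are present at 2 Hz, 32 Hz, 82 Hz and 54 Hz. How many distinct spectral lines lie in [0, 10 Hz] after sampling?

3

fs/2 = 10 Hz.
2 Hz ≤ fs/2 = 10 Hz, passes unchanged.
32 Hz mod fs = 12 Hz.
12 Hz > fs/2 = 10 Hz, folds to fs − 12 Hz = 8 Hz.
82 Hz mod fs = 2 Hz.
2 Hz ≤ fs/2 = 10 Hz, appears at 2 Hz.
54 Hz mod fs = 14 Hz.
14 Hz > fs/2 = 10 Hz, folds to fs − 14 Hz = 6 Hz.
Distinct values: {2 Hz, 6 Hz, 8 Hz} → 3.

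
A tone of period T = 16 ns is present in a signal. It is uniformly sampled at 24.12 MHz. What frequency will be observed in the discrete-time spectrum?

9.86 MHz

T = 16 ns → f = 1/T = 62.5 MHz.
62.5 MHz mod fs = 14.26 MHz.
14.26 MHz > fs/2 = 12.06 MHz, folds to fs − 14.26 MHz = 9.86 MHz.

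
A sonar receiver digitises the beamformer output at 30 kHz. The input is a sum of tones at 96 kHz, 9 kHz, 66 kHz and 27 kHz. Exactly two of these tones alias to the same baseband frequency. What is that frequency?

fs/2 = 15 kHz.
96 kHz mod fs = 6 kHz.
6 kHz ≤ fs/2 = 15 kHz, appears at 6 kHz.
9 kHz ≤ fs/2 = 15 kHz, passes unchanged.
66 kHz mod fs = 6 kHz.
6 kHz ≤ fs/2 = 15 kHz, appears at 6 kHz.
27 kHz > fs/2 = 15 kHz, folds to fs − 27 kHz = 3 kHz.
66 kHz and 96 kHz both map to 6 kHz.

6 kHz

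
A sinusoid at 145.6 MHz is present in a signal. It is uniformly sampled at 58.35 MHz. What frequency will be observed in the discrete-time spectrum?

145.6 MHz mod fs = 28.9 MHz.
28.9 MHz ≤ fs/2 = 29.175 MHz, appears at 28.9 MHz.

28.9 MHz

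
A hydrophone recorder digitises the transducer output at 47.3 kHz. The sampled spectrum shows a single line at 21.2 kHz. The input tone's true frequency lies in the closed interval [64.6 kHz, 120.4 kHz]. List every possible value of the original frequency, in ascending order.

68.5 kHz, 73.4 kHz, 115.8 kHz

Frequencies that alias to 21.2 kHz are k·fs ± 21.2 kHz for integer k ≥ 0.
k=0: 21.2 kHz.
k=1: 26.1 kHz, 68.5 kHz.
k=2: 73.4 kHz, 115.8 kHz.
k=3: 120.7 kHz, 163.1 kHz.
Within [64.6 kHz, 120.4 kHz]: 68.5 kHz, 73.4 kHz, 115.8 kHz.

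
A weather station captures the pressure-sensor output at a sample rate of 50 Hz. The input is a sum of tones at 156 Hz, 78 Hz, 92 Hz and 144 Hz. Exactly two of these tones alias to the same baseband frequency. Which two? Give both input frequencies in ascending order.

144 Hz, 156 Hz

fs/2 = 25 Hz.
156 Hz mod fs = 6 Hz.
6 Hz ≤ fs/2 = 25 Hz, appears at 6 Hz.
78 Hz mod fs = 28 Hz.
28 Hz > fs/2 = 25 Hz, folds to fs − 28 Hz = 22 Hz.
92 Hz mod fs = 42 Hz.
42 Hz > fs/2 = 25 Hz, folds to fs − 42 Hz = 8 Hz.
144 Hz mod fs = 44 Hz.
44 Hz > fs/2 = 25 Hz, folds to fs − 44 Hz = 6 Hz.
144 Hz and 156 Hz both map to 6 Hz.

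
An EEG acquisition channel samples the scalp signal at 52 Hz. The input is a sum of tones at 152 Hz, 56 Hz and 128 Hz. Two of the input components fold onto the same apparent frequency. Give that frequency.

fs/2 = 26 Hz.
152 Hz mod fs = 48 Hz.
48 Hz > fs/2 = 26 Hz, folds to fs − 48 Hz = 4 Hz.
56 Hz mod fs = 4 Hz.
4 Hz ≤ fs/2 = 26 Hz, appears at 4 Hz.
128 Hz mod fs = 24 Hz.
24 Hz ≤ fs/2 = 26 Hz, appears at 24 Hz.
56 Hz and 152 Hz both map to 4 Hz.

4 Hz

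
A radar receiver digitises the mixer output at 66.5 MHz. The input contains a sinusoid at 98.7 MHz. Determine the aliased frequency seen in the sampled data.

32.2 MHz

98.7 MHz mod fs = 32.2 MHz.
32.2 MHz ≤ fs/2 = 33.25 MHz, appears at 32.2 MHz.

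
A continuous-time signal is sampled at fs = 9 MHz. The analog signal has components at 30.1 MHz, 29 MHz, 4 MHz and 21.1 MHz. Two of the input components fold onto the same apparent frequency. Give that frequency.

fs/2 = 4.5 MHz.
30.1 MHz mod fs = 3.1 MHz.
3.1 MHz ≤ fs/2 = 4.5 MHz, appears at 3.1 MHz.
29 MHz mod fs = 2 MHz.
2 MHz ≤ fs/2 = 4.5 MHz, appears at 2 MHz.
4 MHz ≤ fs/2 = 4.5 MHz, passes unchanged.
21.1 MHz mod fs = 3.1 MHz.
3.1 MHz ≤ fs/2 = 4.5 MHz, appears at 3.1 MHz.
21.1 MHz and 30.1 MHz both map to 3.1 MHz.

3.1 MHz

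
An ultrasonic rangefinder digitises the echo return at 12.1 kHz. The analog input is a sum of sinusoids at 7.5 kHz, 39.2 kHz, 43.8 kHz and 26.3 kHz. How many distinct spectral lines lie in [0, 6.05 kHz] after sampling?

fs/2 = 6.05 kHz.
7.5 kHz > fs/2 = 6.05 kHz, folds to fs − 7.5 kHz = 4.6 kHz.
39.2 kHz mod fs = 2.9 kHz.
2.9 kHz ≤ fs/2 = 6.05 kHz, appears at 2.9 kHz.
43.8 kHz mod fs = 7.5 kHz.
7.5 kHz > fs/2 = 6.05 kHz, folds to fs − 7.5 kHz = 4.6 kHz.
26.3 kHz mod fs = 2.1 kHz.
2.1 kHz ≤ fs/2 = 6.05 kHz, appears at 2.1 kHz.
Distinct values: {2.1 kHz, 2.9 kHz, 4.6 kHz} → 3.

3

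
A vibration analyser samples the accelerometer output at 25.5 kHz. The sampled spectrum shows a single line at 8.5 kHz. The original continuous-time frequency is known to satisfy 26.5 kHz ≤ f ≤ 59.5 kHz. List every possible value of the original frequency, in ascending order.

34 kHz, 42.5 kHz, 59.5 kHz

Frequencies that alias to 8.5 kHz are k·fs ± 8.5 kHz for integer k ≥ 0.
k=0: 8.5 kHz.
k=1: 17 kHz, 34 kHz.
k=2: 42.5 kHz, 59.5 kHz.
k=3: 68 kHz, 85 kHz.
Within [26.5 kHz, 59.5 kHz]: 34 kHz, 42.5 kHz, 59.5 kHz.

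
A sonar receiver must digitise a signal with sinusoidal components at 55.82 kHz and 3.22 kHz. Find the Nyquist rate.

Highest-frequency component: 55.82 kHz.
Nyquist rate = 2 × 55.82 kHz = 111.64 kHz.

111.64 kHz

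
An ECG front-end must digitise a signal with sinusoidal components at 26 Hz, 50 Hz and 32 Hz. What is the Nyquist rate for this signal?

100 Hz

Highest-frequency component: 50 Hz.
Nyquist rate = 2 × 50 Hz = 100 Hz.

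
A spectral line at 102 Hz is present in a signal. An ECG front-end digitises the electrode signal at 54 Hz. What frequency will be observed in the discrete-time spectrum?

6 Hz

102 Hz mod fs = 48 Hz.
48 Hz > fs/2 = 27 Hz, folds to fs − 48 Hz = 6 Hz.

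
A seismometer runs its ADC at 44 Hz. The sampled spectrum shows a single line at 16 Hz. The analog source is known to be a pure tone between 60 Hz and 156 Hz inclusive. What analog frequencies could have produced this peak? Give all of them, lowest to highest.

Frequencies that alias to 16 Hz are k·fs ± 16 Hz for integer k ≥ 0.
k=0: 16 Hz.
k=1: 28 Hz, 60 Hz.
k=2: 72 Hz, 104 Hz.
k=3: 116 Hz, 148 Hz.
k=4: 160 Hz, 192 Hz.
Within [60 Hz, 156 Hz]: 60 Hz, 72 Hz, 104 Hz, 116 Hz, 148 Hz.

60 Hz, 72 Hz, 104 Hz, 116 Hz, 148 Hz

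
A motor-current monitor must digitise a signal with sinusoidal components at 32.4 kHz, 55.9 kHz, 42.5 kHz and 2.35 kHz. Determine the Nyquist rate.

Highest-frequency component: 55.9 kHz.
Nyquist rate = 2 × 55.9 kHz = 111.8 kHz.

111.8 kHz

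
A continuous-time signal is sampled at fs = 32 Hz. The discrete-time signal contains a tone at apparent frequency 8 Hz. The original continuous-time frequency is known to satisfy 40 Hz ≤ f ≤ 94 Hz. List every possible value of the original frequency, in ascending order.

40 Hz, 56 Hz, 72 Hz, 88 Hz

Frequencies that alias to 8 Hz are k·fs ± 8 Hz for integer k ≥ 0.
k=0: 8 Hz.
k=1: 24 Hz, 40 Hz.
k=2: 56 Hz, 72 Hz.
k=3: 88 Hz, 104 Hz.
k=4: 120 Hz, 136 Hz.
Within [40 Hz, 94 Hz]: 40 Hz, 56 Hz, 72 Hz, 88 Hz.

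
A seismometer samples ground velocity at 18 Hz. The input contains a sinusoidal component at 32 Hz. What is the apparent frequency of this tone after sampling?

4 Hz

32 Hz mod fs = 14 Hz.
14 Hz > fs/2 = 9 Hz, folds to fs − 14 Hz = 4 Hz.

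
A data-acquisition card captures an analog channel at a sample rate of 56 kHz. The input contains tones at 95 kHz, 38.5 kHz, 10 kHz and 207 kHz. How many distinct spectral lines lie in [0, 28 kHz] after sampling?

fs/2 = 28 kHz.
95 kHz mod fs = 39 kHz.
39 kHz > fs/2 = 28 kHz, folds to fs − 39 kHz = 17 kHz.
38.5 kHz > fs/2 = 28 kHz, folds to fs − 38.5 kHz = 17.5 kHz.
10 kHz ≤ fs/2 = 28 kHz, passes unchanged.
207 kHz mod fs = 39 kHz.
39 kHz > fs/2 = 28 kHz, folds to fs − 39 kHz = 17 kHz.
Distinct values: {10 kHz, 17 kHz, 17.5 kHz} → 3.

3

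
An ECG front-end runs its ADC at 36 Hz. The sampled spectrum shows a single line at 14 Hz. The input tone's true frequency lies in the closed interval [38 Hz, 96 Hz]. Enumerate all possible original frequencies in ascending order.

Frequencies that alias to 14 Hz are k·fs ± 14 Hz for integer k ≥ 0.
k=0: 14 Hz.
k=1: 22 Hz, 50 Hz.
k=2: 58 Hz, 86 Hz.
k=3: 94 Hz, 122 Hz.
k=4: 130 Hz, 158 Hz.
Within [38 Hz, 96 Hz]: 50 Hz, 58 Hz, 86 Hz, 94 Hz.

50 Hz, 58 Hz, 86 Hz, 94 Hz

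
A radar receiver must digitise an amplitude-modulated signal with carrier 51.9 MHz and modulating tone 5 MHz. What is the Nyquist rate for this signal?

AM sidebands sit at fc ± fm = 46.9 MHz and 56.9 MHz.
Highest-frequency component: 56.9 MHz.
Nyquist rate = 2 × 56.9 MHz = 113.8 MHz.

113.8 MHz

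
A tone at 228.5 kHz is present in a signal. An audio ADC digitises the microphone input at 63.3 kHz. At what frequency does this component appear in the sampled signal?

24.7 kHz

228.5 kHz mod fs = 38.6 kHz.
38.6 kHz > fs/2 = 31.65 kHz, folds to fs − 38.6 kHz = 24.7 kHz.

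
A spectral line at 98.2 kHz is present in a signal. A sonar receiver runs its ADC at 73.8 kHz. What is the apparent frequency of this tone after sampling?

24.4 kHz

98.2 kHz mod fs = 24.4 kHz.
24.4 kHz ≤ fs/2 = 36.9 kHz, appears at 24.4 kHz.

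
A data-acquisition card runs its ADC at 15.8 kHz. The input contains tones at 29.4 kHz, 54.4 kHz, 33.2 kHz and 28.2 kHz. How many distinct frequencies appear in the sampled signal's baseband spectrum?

fs/2 = 7.9 kHz.
29.4 kHz mod fs = 13.6 kHz.
13.6 kHz > fs/2 = 7.9 kHz, folds to fs − 13.6 kHz = 2.2 kHz.
54.4 kHz mod fs = 7 kHz.
7 kHz ≤ fs/2 = 7.9 kHz, appears at 7 kHz.
33.2 kHz mod fs = 1.6 kHz.
1.6 kHz ≤ fs/2 = 7.9 kHz, appears at 1.6 kHz.
28.2 kHz mod fs = 12.4 kHz.
12.4 kHz > fs/2 = 7.9 kHz, folds to fs − 12.4 kHz = 3.4 kHz.
Distinct values: {1.6 kHz, 2.2 kHz, 3.4 kHz, 7 kHz} → 4.

4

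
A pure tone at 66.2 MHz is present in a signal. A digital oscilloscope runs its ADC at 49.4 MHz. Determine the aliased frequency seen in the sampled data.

66.2 MHz mod fs = 16.8 MHz.
16.8 MHz ≤ fs/2 = 24.7 MHz, appears at 16.8 MHz.

16.8 MHz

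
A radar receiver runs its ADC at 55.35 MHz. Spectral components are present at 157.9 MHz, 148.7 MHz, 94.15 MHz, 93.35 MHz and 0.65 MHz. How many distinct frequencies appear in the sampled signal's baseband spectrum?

4

fs/2 = 27.675 MHz.
157.9 MHz mod fs = 47.2 MHz.
47.2 MHz > fs/2 = 27.675 MHz, folds to fs − 47.2 MHz = 8.15 MHz.
148.7 MHz mod fs = 38 MHz.
38 MHz > fs/2 = 27.675 MHz, folds to fs − 38 MHz = 17.35 MHz.
94.15 MHz mod fs = 38.8 MHz.
38.8 MHz > fs/2 = 27.675 MHz, folds to fs − 38.8 MHz = 16.55 MHz.
93.35 MHz mod fs = 38 MHz.
38 MHz > fs/2 = 27.675 MHz, folds to fs − 38 MHz = 17.35 MHz.
0.65 MHz ≤ fs/2 = 27.675 MHz, passes unchanged.
Distinct values: {0.65 MHz, 8.15 MHz, 16.55 MHz, 17.35 MHz} → 4.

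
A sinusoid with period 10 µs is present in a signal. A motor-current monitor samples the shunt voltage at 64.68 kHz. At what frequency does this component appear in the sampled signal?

29.36 kHz

T = 10 µs → f = 1/T = 100 kHz.
100 kHz mod fs = 35.32 kHz.
35.32 kHz > fs/2 = 32.34 kHz, folds to fs − 35.32 kHz = 29.36 kHz.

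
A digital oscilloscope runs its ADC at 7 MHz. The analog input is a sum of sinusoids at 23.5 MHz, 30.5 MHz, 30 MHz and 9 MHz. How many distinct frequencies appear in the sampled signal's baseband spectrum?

fs/2 = 3.5 MHz.
23.5 MHz mod fs = 2.5 MHz.
2.5 MHz ≤ fs/2 = 3.5 MHz, appears at 2.5 MHz.
30.5 MHz mod fs = 2.5 MHz.
2.5 MHz ≤ fs/2 = 3.5 MHz, appears at 2.5 MHz.
30 MHz mod fs = 2 MHz.
2 MHz ≤ fs/2 = 3.5 MHz, appears at 2 MHz.
9 MHz mod fs = 2 MHz.
2 MHz ≤ fs/2 = 3.5 MHz, appears at 2 MHz.
Distinct values: {2 MHz, 2.5 MHz} → 2.

2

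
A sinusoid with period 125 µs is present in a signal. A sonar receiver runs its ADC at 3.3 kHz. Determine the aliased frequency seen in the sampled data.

T = 125 µs → f = 1/T = 8 kHz.
8 kHz mod fs = 1.4 kHz.
1.4 kHz ≤ fs/2 = 1.65 kHz, appears at 1.4 kHz.

1.4 kHz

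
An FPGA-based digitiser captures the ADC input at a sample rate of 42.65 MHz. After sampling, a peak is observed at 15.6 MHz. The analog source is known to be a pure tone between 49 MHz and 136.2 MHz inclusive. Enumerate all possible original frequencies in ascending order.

Frequencies that alias to 15.6 MHz are k·fs ± 15.6 MHz for integer k ≥ 0.
k=0: 15.6 MHz.
k=1: 27.05 MHz, 58.25 MHz.
k=2: 69.7 MHz, 100.9 MHz.
k=3: 112.35 MHz, 143.55 MHz.
k=4: 155 MHz, 186.2 MHz.
Within [49 MHz, 136.2 MHz]: 58.25 MHz, 69.7 MHz, 100.9 MHz, 112.35 MHz.

58.25 MHz, 69.7 MHz, 100.9 MHz, 112.35 MHz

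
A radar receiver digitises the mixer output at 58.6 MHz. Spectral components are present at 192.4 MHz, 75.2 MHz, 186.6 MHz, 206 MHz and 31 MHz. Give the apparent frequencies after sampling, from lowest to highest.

10.8 MHz, 16.6 MHz, 27.6 MHz, 28.4 MHz

fs/2 = 29.3 MHz.
192.4 MHz mod fs = 16.6 MHz.
16.6 MHz ≤ fs/2 = 29.3 MHz, appears at 16.6 MHz.
75.2 MHz mod fs = 16.6 MHz.
16.6 MHz ≤ fs/2 = 29.3 MHz, appears at 16.6 MHz.
186.6 MHz mod fs = 10.8 MHz.
10.8 MHz ≤ fs/2 = 29.3 MHz, appears at 10.8 MHz.
206 MHz mod fs = 30.2 MHz.
30.2 MHz > fs/2 = 29.3 MHz, folds to fs − 30.2 MHz = 28.4 MHz.
31 MHz > fs/2 = 29.3 MHz, folds to fs − 31 MHz = 27.6 MHz.
Distinct values: {10.8 MHz, 16.6 MHz, 27.6 MHz, 28.4 MHz}.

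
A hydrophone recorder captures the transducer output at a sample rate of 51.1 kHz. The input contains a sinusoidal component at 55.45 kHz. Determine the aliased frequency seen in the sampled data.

55.45 kHz mod fs = 4.35 kHz.
4.35 kHz ≤ fs/2 = 25.55 kHz, appears at 4.35 kHz.

4.35 kHz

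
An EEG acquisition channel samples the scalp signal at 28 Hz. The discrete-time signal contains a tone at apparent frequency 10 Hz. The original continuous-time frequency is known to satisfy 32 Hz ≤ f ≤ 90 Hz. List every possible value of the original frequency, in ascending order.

Frequencies that alias to 10 Hz are k·fs ± 10 Hz for integer k ≥ 0.
k=0: 10 Hz.
k=1: 18 Hz, 38 Hz.
k=2: 46 Hz, 66 Hz.
k=3: 74 Hz, 94 Hz.
k=4: 102 Hz, 122 Hz.
Within [32 Hz, 90 Hz]: 38 Hz, 46 Hz, 66 Hz, 74 Hz.

38 Hz, 46 Hz, 66 Hz, 74 Hz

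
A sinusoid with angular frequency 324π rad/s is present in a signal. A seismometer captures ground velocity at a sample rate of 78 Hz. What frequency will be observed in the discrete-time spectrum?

6 Hz

ω = 324π rad/s → f = ω/(2π) = 162 Hz.
162 Hz mod fs = 6 Hz.
6 Hz ≤ fs/2 = 39 Hz, appears at 6 Hz.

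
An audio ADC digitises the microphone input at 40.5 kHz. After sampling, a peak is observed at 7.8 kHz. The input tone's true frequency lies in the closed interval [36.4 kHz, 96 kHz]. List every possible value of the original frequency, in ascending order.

Frequencies that alias to 7.8 kHz are k·fs ± 7.8 kHz for integer k ≥ 0.
k=0: 7.8 kHz.
k=1: 32.7 kHz, 48.3 kHz.
k=2: 73.2 kHz, 88.8 kHz.
k=3: 113.7 kHz, 129.3 kHz.
Within [36.4 kHz, 96 kHz]: 48.3 kHz, 73.2 kHz, 88.8 kHz.

48.3 kHz, 73.2 kHz, 88.8 kHz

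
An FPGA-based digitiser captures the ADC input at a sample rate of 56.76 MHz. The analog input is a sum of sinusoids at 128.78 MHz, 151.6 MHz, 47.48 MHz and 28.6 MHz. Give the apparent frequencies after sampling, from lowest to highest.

9.28 MHz, 15.26 MHz, 18.68 MHz, 28.16 MHz

fs/2 = 28.38 MHz.
128.78 MHz mod fs = 15.26 MHz.
15.26 MHz ≤ fs/2 = 28.38 MHz, appears at 15.26 MHz.
151.6 MHz mod fs = 38.08 MHz.
38.08 MHz > fs/2 = 28.38 MHz, folds to fs − 38.08 MHz = 18.68 MHz.
47.48 MHz > fs/2 = 28.38 MHz, folds to fs − 47.48 MHz = 9.28 MHz.
28.6 MHz > fs/2 = 28.38 MHz, folds to fs − 28.6 MHz = 28.16 MHz.
Distinct values: {9.28 MHz, 15.26 MHz, 18.68 MHz, 28.16 MHz}.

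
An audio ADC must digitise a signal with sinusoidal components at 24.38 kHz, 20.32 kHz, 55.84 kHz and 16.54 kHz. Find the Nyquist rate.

111.68 kHz

Highest-frequency component: 55.84 kHz.
Nyquist rate = 2 × 55.84 kHz = 111.68 kHz.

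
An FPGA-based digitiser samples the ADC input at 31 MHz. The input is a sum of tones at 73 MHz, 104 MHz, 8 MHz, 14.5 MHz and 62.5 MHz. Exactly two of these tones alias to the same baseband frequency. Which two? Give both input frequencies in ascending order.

73 MHz, 104 MHz

fs/2 = 15.5 MHz.
73 MHz mod fs = 11 MHz.
11 MHz ≤ fs/2 = 15.5 MHz, appears at 11 MHz.
104 MHz mod fs = 11 MHz.
11 MHz ≤ fs/2 = 15.5 MHz, appears at 11 MHz.
8 MHz ≤ fs/2 = 15.5 MHz, passes unchanged.
14.5 MHz ≤ fs/2 = 15.5 MHz, passes unchanged.
62.5 MHz mod fs = 0.5 MHz.
0.5 MHz ≤ fs/2 = 15.5 MHz, appears at 0.5 MHz.
73 MHz and 104 MHz both map to 11 MHz.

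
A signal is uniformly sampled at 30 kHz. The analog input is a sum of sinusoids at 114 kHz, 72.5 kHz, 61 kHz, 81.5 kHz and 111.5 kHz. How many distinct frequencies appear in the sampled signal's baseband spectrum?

4

fs/2 = 15 kHz.
114 kHz mod fs = 24 kHz.
24 kHz > fs/2 = 15 kHz, folds to fs − 24 kHz = 6 kHz.
72.5 kHz mod fs = 12.5 kHz.
12.5 kHz ≤ fs/2 = 15 kHz, appears at 12.5 kHz.
61 kHz mod fs = 1 kHz.
1 kHz ≤ fs/2 = 15 kHz, appears at 1 kHz.
81.5 kHz mod fs = 21.5 kHz.
21.5 kHz > fs/2 = 15 kHz, folds to fs − 21.5 kHz = 8.5 kHz.
111.5 kHz mod fs = 21.5 kHz.
21.5 kHz > fs/2 = 15 kHz, folds to fs − 21.5 kHz = 8.5 kHz.
Distinct values: {1 kHz, 6 kHz, 8.5 kHz, 12.5 kHz} → 4.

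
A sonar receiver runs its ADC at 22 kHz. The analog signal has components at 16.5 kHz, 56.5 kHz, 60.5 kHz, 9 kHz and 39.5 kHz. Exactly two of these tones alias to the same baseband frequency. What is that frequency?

5.5 kHz

fs/2 = 11 kHz.
16.5 kHz > fs/2 = 11 kHz, folds to fs − 16.5 kHz = 5.5 kHz.
56.5 kHz mod fs = 12.5 kHz.
12.5 kHz > fs/2 = 11 kHz, folds to fs − 12.5 kHz = 9.5 kHz.
60.5 kHz mod fs = 16.5 kHz.
16.5 kHz > fs/2 = 11 kHz, folds to fs − 16.5 kHz = 5.5 kHz.
9 kHz ≤ fs/2 = 11 kHz, passes unchanged.
39.5 kHz mod fs = 17.5 kHz.
17.5 kHz > fs/2 = 11 kHz, folds to fs − 17.5 kHz = 4.5 kHz.
16.5 kHz and 60.5 kHz both map to 5.5 kHz.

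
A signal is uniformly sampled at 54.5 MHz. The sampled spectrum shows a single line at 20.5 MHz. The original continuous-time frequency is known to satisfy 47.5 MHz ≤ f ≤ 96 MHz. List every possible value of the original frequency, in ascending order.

75 MHz, 88.5 MHz

Frequencies that alias to 20.5 MHz are k·fs ± 20.5 MHz for integer k ≥ 0.
k=0: 20.5 MHz.
k=1: 34 MHz, 75 MHz.
k=2: 88.5 MHz, 129.5 MHz.
k=3: 143 MHz, 184 MHz.
Within [47.5 MHz, 96 MHz]: 75 MHz, 88.5 MHz.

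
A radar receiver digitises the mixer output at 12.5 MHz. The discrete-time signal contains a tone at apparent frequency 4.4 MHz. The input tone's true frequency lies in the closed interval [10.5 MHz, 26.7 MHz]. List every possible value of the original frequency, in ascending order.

16.9 MHz, 20.6 MHz

Frequencies that alias to 4.4 MHz are k·fs ± 4.4 MHz for integer k ≥ 0.
k=0: 4.4 MHz.
k=1: 8.1 MHz, 16.9 MHz.
k=2: 20.6 MHz, 29.4 MHz.
k=3: 33.1 MHz, 41.9 MHz.
Within [10.5 MHz, 26.7 MHz]: 16.9 MHz, 20.6 MHz.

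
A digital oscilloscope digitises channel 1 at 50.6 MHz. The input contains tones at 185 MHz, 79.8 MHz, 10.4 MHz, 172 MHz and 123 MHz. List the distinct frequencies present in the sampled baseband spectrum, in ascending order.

fs/2 = 25.3 MHz.
185 MHz mod fs = 33.2 MHz.
33.2 MHz > fs/2 = 25.3 MHz, folds to fs − 33.2 MHz = 17.4 MHz.
79.8 MHz mod fs = 29.2 MHz.
29.2 MHz > fs/2 = 25.3 MHz, folds to fs − 29.2 MHz = 21.4 MHz.
10.4 MHz ≤ fs/2 = 25.3 MHz, passes unchanged.
172 MHz mod fs = 20.2 MHz.
20.2 MHz ≤ fs/2 = 25.3 MHz, appears at 20.2 MHz.
123 MHz mod fs = 21.8 MHz.
21.8 MHz ≤ fs/2 = 25.3 MHz, appears at 21.8 MHz.
Distinct values: {10.4 MHz, 17.4 MHz, 20.2 MHz, 21.4 MHz, 21.8 MHz}.

10.4 MHz, 17.4 MHz, 20.2 MHz, 21.4 MHz, 21.8 MHz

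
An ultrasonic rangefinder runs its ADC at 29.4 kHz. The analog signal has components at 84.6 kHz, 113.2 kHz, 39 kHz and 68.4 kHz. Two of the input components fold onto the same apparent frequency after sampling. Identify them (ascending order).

39 kHz, 68.4 kHz

fs/2 = 14.7 kHz.
84.6 kHz mod fs = 25.8 kHz.
25.8 kHz > fs/2 = 14.7 kHz, folds to fs − 25.8 kHz = 3.6 kHz.
113.2 kHz mod fs = 25 kHz.
25 kHz > fs/2 = 14.7 kHz, folds to fs − 25 kHz = 4.4 kHz.
39 kHz mod fs = 9.6 kHz.
9.6 kHz ≤ fs/2 = 14.7 kHz, appears at 9.6 kHz.
68.4 kHz mod fs = 9.6 kHz.
9.6 kHz ≤ fs/2 = 14.7 kHz, appears at 9.6 kHz.
39 kHz and 68.4 kHz both map to 9.6 kHz.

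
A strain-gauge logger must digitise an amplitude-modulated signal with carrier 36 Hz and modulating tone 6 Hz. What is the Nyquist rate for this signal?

84 Hz

AM sidebands sit at fc ± fm = 30 Hz and 42 Hz.
Highest-frequency component: 42 Hz.
Nyquist rate = 2 × 42 Hz = 84 Hz.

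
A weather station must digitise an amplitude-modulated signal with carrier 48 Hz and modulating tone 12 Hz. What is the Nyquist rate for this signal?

AM sidebands sit at fc ± fm = 36 Hz and 60 Hz.
Highest-frequency component: 60 Hz.
Nyquist rate = 2 × 60 Hz = 120 Hz.

120 Hz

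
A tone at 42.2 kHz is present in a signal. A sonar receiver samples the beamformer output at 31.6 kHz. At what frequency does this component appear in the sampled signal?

10.6 kHz

42.2 kHz mod fs = 10.6 kHz.
10.6 kHz ≤ fs/2 = 15.8 kHz, appears at 10.6 kHz.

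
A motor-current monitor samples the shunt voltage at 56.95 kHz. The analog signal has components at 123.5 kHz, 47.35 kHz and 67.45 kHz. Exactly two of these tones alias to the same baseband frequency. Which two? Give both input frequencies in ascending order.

47.35 kHz, 123.5 kHz

fs/2 = 28.475 kHz.
123.5 kHz mod fs = 9.6 kHz.
9.6 kHz ≤ fs/2 = 28.475 kHz, appears at 9.6 kHz.
47.35 kHz > fs/2 = 28.475 kHz, folds to fs − 47.35 kHz = 9.6 kHz.
67.45 kHz mod fs = 10.5 kHz.
10.5 kHz ≤ fs/2 = 28.475 kHz, appears at 10.5 kHz.
47.35 kHz and 123.5 kHz both map to 9.6 kHz.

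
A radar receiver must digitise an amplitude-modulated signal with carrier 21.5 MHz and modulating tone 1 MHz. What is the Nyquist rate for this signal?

45 MHz

AM sidebands sit at fc ± fm = 20.5 MHz and 22.5 MHz.
Highest-frequency component: 22.5 MHz.
Nyquist rate = 2 × 22.5 MHz = 45 MHz.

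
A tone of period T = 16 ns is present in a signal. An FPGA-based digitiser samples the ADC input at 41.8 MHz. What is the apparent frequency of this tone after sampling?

20.7 MHz

T = 16 ns → f = 1/T = 62.5 MHz.
62.5 MHz mod fs = 20.7 MHz.
20.7 MHz ≤ fs/2 = 20.9 MHz, appears at 20.7 MHz.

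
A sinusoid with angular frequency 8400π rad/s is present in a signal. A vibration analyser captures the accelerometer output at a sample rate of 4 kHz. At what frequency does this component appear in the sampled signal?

0.2 kHz

ω = 8400π rad/s → f = ω/(2π) = 4200 Hz = 4.2 kHz.
4.2 kHz mod fs = 0.2 kHz.
0.2 kHz ≤ fs/2 = 2 kHz, appears at 0.2 kHz.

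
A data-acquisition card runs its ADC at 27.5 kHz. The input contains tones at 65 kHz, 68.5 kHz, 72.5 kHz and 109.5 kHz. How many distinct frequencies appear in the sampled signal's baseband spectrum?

3

fs/2 = 13.75 kHz.
65 kHz mod fs = 10 kHz.
10 kHz ≤ fs/2 = 13.75 kHz, appears at 10 kHz.
68.5 kHz mod fs = 13.5 kHz.
13.5 kHz ≤ fs/2 = 13.75 kHz, appears at 13.5 kHz.
72.5 kHz mod fs = 17.5 kHz.
17.5 kHz > fs/2 = 13.75 kHz, folds to fs − 17.5 kHz = 10 kHz.
109.5 kHz mod fs = 27 kHz.
27 kHz > fs/2 = 13.75 kHz, folds to fs − 27 kHz = 0.5 kHz.
Distinct values: {0.5 kHz, 10 kHz, 13.5 kHz} → 3.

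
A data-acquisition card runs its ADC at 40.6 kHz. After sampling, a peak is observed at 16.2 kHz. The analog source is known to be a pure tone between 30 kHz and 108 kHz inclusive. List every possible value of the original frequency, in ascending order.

56.8 kHz, 65 kHz, 97.4 kHz, 105.6 kHz

Frequencies that alias to 16.2 kHz are k·fs ± 16.2 kHz for integer k ≥ 0.
k=0: 16.2 kHz.
k=1: 24.4 kHz, 56.8 kHz.
k=2: 65 kHz, 97.4 kHz.
k=3: 105.6 kHz, 138 kHz.
k=4: 146.2 kHz, 178.6 kHz.
Within [30 kHz, 108 kHz]: 56.8 kHz, 65 kHz, 97.4 kHz, 105.6 kHz.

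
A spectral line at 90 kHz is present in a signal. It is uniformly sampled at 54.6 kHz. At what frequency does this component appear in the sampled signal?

90 kHz mod fs = 35.4 kHz.
35.4 kHz > fs/2 = 27.3 kHz, folds to fs − 35.4 kHz = 19.2 kHz.

19.2 kHz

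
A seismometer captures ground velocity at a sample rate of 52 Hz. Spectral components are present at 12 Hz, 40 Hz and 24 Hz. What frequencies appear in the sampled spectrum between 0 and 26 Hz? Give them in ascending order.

fs/2 = 26 Hz.
12 Hz ≤ fs/2 = 26 Hz, passes unchanged.
40 Hz > fs/2 = 26 Hz, folds to fs − 40 Hz = 12 Hz.
24 Hz ≤ fs/2 = 26 Hz, passes unchanged.
Distinct values: {12 Hz, 24 Hz}.

12 Hz, 24 Hz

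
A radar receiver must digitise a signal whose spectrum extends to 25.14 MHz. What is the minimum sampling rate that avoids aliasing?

Nyquist rate = 2 × 25.14 MHz = 50.28 MHz.

50.28 MHz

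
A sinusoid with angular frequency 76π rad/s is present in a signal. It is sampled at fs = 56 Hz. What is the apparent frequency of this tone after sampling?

ω = 76π rad/s → f = ω/(2π) = 38 Hz.
38 Hz > fs/2 = 28 Hz, folds to fs − 38 Hz = 18 Hz.

18 Hz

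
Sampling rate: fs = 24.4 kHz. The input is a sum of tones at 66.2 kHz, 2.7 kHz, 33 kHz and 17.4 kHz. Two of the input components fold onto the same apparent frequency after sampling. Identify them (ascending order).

fs/2 = 12.2 kHz.
66.2 kHz mod fs = 17.4 kHz.
17.4 kHz > fs/2 = 12.2 kHz, folds to fs − 17.4 kHz = 7 kHz.
2.7 kHz ≤ fs/2 = 12.2 kHz, passes unchanged.
33 kHz mod fs = 8.6 kHz.
8.6 kHz ≤ fs/2 = 12.2 kHz, appears at 8.6 kHz.
17.4 kHz > fs/2 = 12.2 kHz, folds to fs − 17.4 kHz = 7 kHz.
17.4 kHz and 66.2 kHz both map to 7 kHz.

17.4 kHz, 66.2 kHz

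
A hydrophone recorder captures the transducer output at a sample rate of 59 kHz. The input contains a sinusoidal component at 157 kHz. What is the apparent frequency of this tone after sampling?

157 kHz mod fs = 39 kHz.
39 kHz > fs/2 = 29.5 kHz, folds to fs − 39 kHz = 20 kHz.

20 kHz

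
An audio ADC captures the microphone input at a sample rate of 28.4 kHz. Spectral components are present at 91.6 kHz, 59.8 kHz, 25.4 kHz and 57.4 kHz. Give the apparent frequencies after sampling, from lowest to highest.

fs/2 = 14.2 kHz.
91.6 kHz mod fs = 6.4 kHz.
6.4 kHz ≤ fs/2 = 14.2 kHz, appears at 6.4 kHz.
59.8 kHz mod fs = 3 kHz.
3 kHz ≤ fs/2 = 14.2 kHz, appears at 3 kHz.
25.4 kHz > fs/2 = 14.2 kHz, folds to fs − 25.4 kHz = 3 kHz.
57.4 kHz mod fs = 0.6 kHz.
0.6 kHz ≤ fs/2 = 14.2 kHz, appears at 0.6 kHz.
Distinct values: {0.6 kHz, 3 kHz, 6.4 kHz}.

0.6 kHz, 3 kHz, 6.4 kHz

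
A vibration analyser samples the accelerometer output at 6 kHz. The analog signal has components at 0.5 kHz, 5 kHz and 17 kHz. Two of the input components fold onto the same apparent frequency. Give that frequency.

1 kHz

fs/2 = 3 kHz.
0.5 kHz ≤ fs/2 = 3 kHz, passes unchanged.
5 kHz > fs/2 = 3 kHz, folds to fs − 5 kHz = 1 kHz.
17 kHz mod fs = 5 kHz.
5 kHz > fs/2 = 3 kHz, folds to fs − 5 kHz = 1 kHz.
5 kHz and 17 kHz both map to 1 kHz.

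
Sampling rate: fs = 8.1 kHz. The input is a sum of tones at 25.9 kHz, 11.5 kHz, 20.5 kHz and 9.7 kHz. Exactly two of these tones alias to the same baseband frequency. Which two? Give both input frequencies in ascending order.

9.7 kHz, 25.9 kHz

fs/2 = 4.05 kHz.
25.9 kHz mod fs = 1.6 kHz.
1.6 kHz ≤ fs/2 = 4.05 kHz, appears at 1.6 kHz.
11.5 kHz mod fs = 3.4 kHz.
3.4 kHz ≤ fs/2 = 4.05 kHz, appears at 3.4 kHz.
20.5 kHz mod fs = 4.3 kHz.
4.3 kHz > fs/2 = 4.05 kHz, folds to fs − 4.3 kHz = 3.8 kHz.
9.7 kHz mod fs = 1.6 kHz.
1.6 kHz ≤ fs/2 = 4.05 kHz, appears at 1.6 kHz.
9.7 kHz and 25.9 kHz both map to 1.6 kHz.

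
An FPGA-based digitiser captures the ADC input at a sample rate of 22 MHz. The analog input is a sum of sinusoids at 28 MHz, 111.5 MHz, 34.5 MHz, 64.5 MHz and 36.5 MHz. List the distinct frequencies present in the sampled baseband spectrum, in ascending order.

1.5 MHz, 6 MHz, 7.5 MHz, 9.5 MHz

fs/2 = 11 MHz.
28 MHz mod fs = 6 MHz.
6 MHz ≤ fs/2 = 11 MHz, appears at 6 MHz.
111.5 MHz mod fs = 1.5 MHz.
1.5 MHz ≤ fs/2 = 11 MHz, appears at 1.5 MHz.
34.5 MHz mod fs = 12.5 MHz.
12.5 MHz > fs/2 = 11 MHz, folds to fs − 12.5 MHz = 9.5 MHz.
64.5 MHz mod fs = 20.5 MHz.
20.5 MHz > fs/2 = 11 MHz, folds to fs − 20.5 MHz = 1.5 MHz.
36.5 MHz mod fs = 14.5 MHz.
14.5 MHz > fs/2 = 11 MHz, folds to fs − 14.5 MHz = 7.5 MHz.
Distinct values: {1.5 MHz, 6 MHz, 7.5 MHz, 9.5 MHz}.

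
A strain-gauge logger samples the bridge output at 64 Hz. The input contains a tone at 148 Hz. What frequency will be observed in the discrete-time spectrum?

148 Hz mod fs = 20 Hz.
20 Hz ≤ fs/2 = 32 Hz, appears at 20 Hz.

20 Hz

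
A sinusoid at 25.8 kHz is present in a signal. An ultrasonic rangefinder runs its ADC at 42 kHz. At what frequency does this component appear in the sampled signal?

16.2 kHz

25.8 kHz > fs/2 = 21 kHz, folds to fs − 25.8 kHz = 16.2 kHz.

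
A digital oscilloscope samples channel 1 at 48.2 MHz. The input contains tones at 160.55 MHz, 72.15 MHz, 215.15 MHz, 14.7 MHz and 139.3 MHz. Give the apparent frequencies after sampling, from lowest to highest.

5.3 MHz, 14.7 MHz, 15.95 MHz, 22.35 MHz, 23.95 MHz

fs/2 = 24.1 MHz.
160.55 MHz mod fs = 15.95 MHz.
15.95 MHz ≤ fs/2 = 24.1 MHz, appears at 15.95 MHz.
72.15 MHz mod fs = 23.95 MHz.
23.95 MHz ≤ fs/2 = 24.1 MHz, appears at 23.95 MHz.
215.15 MHz mod fs = 22.35 MHz.
22.35 MHz ≤ fs/2 = 24.1 MHz, appears at 22.35 MHz.
14.7 MHz ≤ fs/2 = 24.1 MHz, passes unchanged.
139.3 MHz mod fs = 42.9 MHz.
42.9 MHz > fs/2 = 24.1 MHz, folds to fs − 42.9 MHz = 5.3 MHz.
Distinct values: {5.3 MHz, 14.7 MHz, 15.95 MHz, 22.35 MHz, 23.95 MHz}.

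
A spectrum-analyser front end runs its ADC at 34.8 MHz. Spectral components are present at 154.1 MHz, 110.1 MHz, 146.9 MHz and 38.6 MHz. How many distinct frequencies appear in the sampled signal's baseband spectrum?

fs/2 = 17.4 MHz.
154.1 MHz mod fs = 14.9 MHz.
14.9 MHz ≤ fs/2 = 17.4 MHz, appears at 14.9 MHz.
110.1 MHz mod fs = 5.7 MHz.
5.7 MHz ≤ fs/2 = 17.4 MHz, appears at 5.7 MHz.
146.9 MHz mod fs = 7.7 MHz.
7.7 MHz ≤ fs/2 = 17.4 MHz, appears at 7.7 MHz.
38.6 MHz mod fs = 3.8 MHz.
3.8 MHz ≤ fs/2 = 17.4 MHz, appears at 3.8 MHz.
Distinct values: {3.8 MHz, 5.7 MHz, 7.7 MHz, 14.9 MHz} → 4.

4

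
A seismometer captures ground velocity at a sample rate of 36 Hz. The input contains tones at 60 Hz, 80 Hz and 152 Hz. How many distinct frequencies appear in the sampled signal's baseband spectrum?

fs/2 = 18 Hz.
60 Hz mod fs = 24 Hz.
24 Hz > fs/2 = 18 Hz, folds to fs − 24 Hz = 12 Hz.
80 Hz mod fs = 8 Hz.
8 Hz ≤ fs/2 = 18 Hz, appears at 8 Hz.
152 Hz mod fs = 8 Hz.
8 Hz ≤ fs/2 = 18 Hz, appears at 8 Hz.
Distinct values: {8 Hz, 12 Hz} → 2.

2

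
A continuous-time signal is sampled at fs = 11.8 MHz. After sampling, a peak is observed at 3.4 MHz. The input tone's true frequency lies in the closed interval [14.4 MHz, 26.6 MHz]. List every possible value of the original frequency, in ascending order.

Frequencies that alias to 3.4 MHz are k·fs ± 3.4 MHz for integer k ≥ 0.
k=0: 3.4 MHz.
k=1: 8.4 MHz, 15.2 MHz.
k=2: 20.2 MHz, 27 MHz.
k=3: 32 MHz, 38.8 MHz.
Within [14.4 MHz, 26.6 MHz]: 15.2 MHz, 20.2 MHz.

15.2 MHz, 20.2 MHz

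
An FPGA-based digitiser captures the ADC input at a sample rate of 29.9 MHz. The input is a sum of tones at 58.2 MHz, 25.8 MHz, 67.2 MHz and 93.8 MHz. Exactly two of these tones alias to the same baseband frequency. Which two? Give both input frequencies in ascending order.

25.8 MHz, 93.8 MHz

fs/2 = 14.95 MHz.
58.2 MHz mod fs = 28.3 MHz.
28.3 MHz > fs/2 = 14.95 MHz, folds to fs − 28.3 MHz = 1.6 MHz.
25.8 MHz > fs/2 = 14.95 MHz, folds to fs − 25.8 MHz = 4.1 MHz.
67.2 MHz mod fs = 7.4 MHz.
7.4 MHz ≤ fs/2 = 14.95 MHz, appears at 7.4 MHz.
93.8 MHz mod fs = 4.1 MHz.
4.1 MHz ≤ fs/2 = 14.95 MHz, appears at 4.1 MHz.
25.8 MHz and 93.8 MHz both map to 4.1 MHz.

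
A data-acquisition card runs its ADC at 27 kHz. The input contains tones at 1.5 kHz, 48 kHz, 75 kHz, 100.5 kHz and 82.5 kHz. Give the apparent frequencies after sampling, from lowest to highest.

1.5 kHz, 6 kHz, 7.5 kHz

fs/2 = 13.5 kHz.
1.5 kHz ≤ fs/2 = 13.5 kHz, passes unchanged.
48 kHz mod fs = 21 kHz.
21 kHz > fs/2 = 13.5 kHz, folds to fs − 21 kHz = 6 kHz.
75 kHz mod fs = 21 kHz.
21 kHz > fs/2 = 13.5 kHz, folds to fs − 21 kHz = 6 kHz.
100.5 kHz mod fs = 19.5 kHz.
19.5 kHz > fs/2 = 13.5 kHz, folds to fs − 19.5 kHz = 7.5 kHz.
82.5 kHz mod fs = 1.5 kHz.
1.5 kHz ≤ fs/2 = 13.5 kHz, appears at 1.5 kHz.
Distinct values: {1.5 kHz, 6 kHz, 7.5 kHz}.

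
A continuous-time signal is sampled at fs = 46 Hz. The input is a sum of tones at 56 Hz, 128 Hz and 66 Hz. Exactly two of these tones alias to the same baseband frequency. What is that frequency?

10 Hz

fs/2 = 23 Hz.
56 Hz mod fs = 10 Hz.
10 Hz ≤ fs/2 = 23 Hz, appears at 10 Hz.
128 Hz mod fs = 36 Hz.
36 Hz > fs/2 = 23 Hz, folds to fs − 36 Hz = 10 Hz.
66 Hz mod fs = 20 Hz.
20 Hz ≤ fs/2 = 23 Hz, appears at 20 Hz.
56 Hz and 128 Hz both map to 10 Hz.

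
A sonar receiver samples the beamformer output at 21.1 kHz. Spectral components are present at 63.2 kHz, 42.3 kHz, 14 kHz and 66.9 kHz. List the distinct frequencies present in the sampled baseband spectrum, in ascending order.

fs/2 = 10.55 kHz.
63.2 kHz mod fs = 21 kHz.
21 kHz > fs/2 = 10.55 kHz, folds to fs − 21 kHz = 0.1 kHz.
42.3 kHz mod fs = 0.1 kHz.
0.1 kHz ≤ fs/2 = 10.55 kHz, appears at 0.1 kHz.
14 kHz > fs/2 = 10.55 kHz, folds to fs − 14 kHz = 7.1 kHz.
66.9 kHz mod fs = 3.6 kHz.
3.6 kHz ≤ fs/2 = 10.55 kHz, appears at 3.6 kHz.
Distinct values: {0.1 kHz, 3.6 kHz, 7.1 kHz}.

0.1 kHz, 3.6 kHz, 7.1 kHz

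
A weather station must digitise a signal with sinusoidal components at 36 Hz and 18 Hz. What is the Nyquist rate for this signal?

72 Hz

Highest-frequency component: 36 Hz.
Nyquist rate = 2 × 36 Hz = 72 Hz.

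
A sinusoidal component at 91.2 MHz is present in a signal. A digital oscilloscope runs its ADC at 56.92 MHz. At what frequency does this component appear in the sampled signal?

22.64 MHz

91.2 MHz mod fs = 34.28 MHz.
34.28 MHz > fs/2 = 28.46 MHz, folds to fs − 34.28 MHz = 22.64 MHz.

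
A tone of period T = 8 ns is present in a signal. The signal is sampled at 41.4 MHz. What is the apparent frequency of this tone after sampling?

0.8 MHz

T = 8 ns → f = 1/T = 125 MHz.
125 MHz mod fs = 0.8 MHz.
0.8 MHz ≤ fs/2 = 20.7 MHz, appears at 0.8 MHz.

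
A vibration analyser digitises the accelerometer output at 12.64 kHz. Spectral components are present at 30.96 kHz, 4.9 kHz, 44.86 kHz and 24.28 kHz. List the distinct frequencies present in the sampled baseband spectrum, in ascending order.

fs/2 = 6.32 kHz.
30.96 kHz mod fs = 5.68 kHz.
5.68 kHz ≤ fs/2 = 6.32 kHz, appears at 5.68 kHz.
4.9 kHz ≤ fs/2 = 6.32 kHz, passes unchanged.
44.86 kHz mod fs = 6.94 kHz.
6.94 kHz > fs/2 = 6.32 kHz, folds to fs − 6.94 kHz = 5.7 kHz.
24.28 kHz mod fs = 11.64 kHz.
11.64 kHz > fs/2 = 6.32 kHz, folds to fs − 11.64 kHz = 1 kHz.
Distinct values: {1 kHz, 4.9 kHz, 5.68 kHz, 5.7 kHz}.

1 kHz, 4.9 kHz, 5.68 kHz, 5.7 kHz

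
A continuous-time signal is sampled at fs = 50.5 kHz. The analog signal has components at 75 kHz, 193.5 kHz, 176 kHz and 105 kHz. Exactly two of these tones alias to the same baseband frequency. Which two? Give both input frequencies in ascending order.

fs/2 = 25.25 kHz.
75 kHz mod fs = 24.5 kHz.
24.5 kHz ≤ fs/2 = 25.25 kHz, appears at 24.5 kHz.
193.5 kHz mod fs = 42 kHz.
42 kHz > fs/2 = 25.25 kHz, folds to fs − 42 kHz = 8.5 kHz.
176 kHz mod fs = 24.5 kHz.
24.5 kHz ≤ fs/2 = 25.25 kHz, appears at 24.5 kHz.
105 kHz mod fs = 4 kHz.
4 kHz ≤ fs/2 = 25.25 kHz, appears at 4 kHz.
75 kHz and 176 kHz both map to 24.5 kHz.

75 kHz, 176 kHz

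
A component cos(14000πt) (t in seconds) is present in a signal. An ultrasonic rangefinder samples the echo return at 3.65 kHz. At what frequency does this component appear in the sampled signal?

0.3 kHz

ω = 14000π rad/s → f = ω/(2π) = 7000 Hz = 7 kHz.
7 kHz mod fs = 3.35 kHz.
3.35 kHz > fs/2 = 1.825 kHz, folds to fs − 3.35 kHz = 0.3 kHz.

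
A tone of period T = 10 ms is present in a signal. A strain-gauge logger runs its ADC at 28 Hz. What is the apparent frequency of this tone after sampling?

12 Hz

T = 10 ms → f = 1/T = 100 Hz.
100 Hz mod fs = 16 Hz.
16 Hz > fs/2 = 14 Hz, folds to fs − 16 Hz = 12 Hz.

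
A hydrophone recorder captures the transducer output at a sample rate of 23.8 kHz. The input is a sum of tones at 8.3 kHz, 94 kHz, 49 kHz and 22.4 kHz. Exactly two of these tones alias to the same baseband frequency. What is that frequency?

fs/2 = 11.9 kHz.
8.3 kHz ≤ fs/2 = 11.9 kHz, passes unchanged.
94 kHz mod fs = 22.6 kHz.
22.6 kHz > fs/2 = 11.9 kHz, folds to fs − 22.6 kHz = 1.2 kHz.
49 kHz mod fs = 1.4 kHz.
1.4 kHz ≤ fs/2 = 11.9 kHz, appears at 1.4 kHz.
22.4 kHz > fs/2 = 11.9 kHz, folds to fs − 22.4 kHz = 1.4 kHz.
22.4 kHz and 49 kHz both map to 1.4 kHz.

1.4 kHz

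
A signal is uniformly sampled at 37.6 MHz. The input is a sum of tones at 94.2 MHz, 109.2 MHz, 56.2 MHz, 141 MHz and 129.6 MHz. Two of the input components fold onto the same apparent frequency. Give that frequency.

18.6 MHz

fs/2 = 18.8 MHz.
94.2 MHz mod fs = 19 MHz.
19 MHz > fs/2 = 18.8 MHz, folds to fs − 19 MHz = 18.6 MHz.
109.2 MHz mod fs = 34 MHz.
34 MHz > fs/2 = 18.8 MHz, folds to fs − 34 MHz = 3.6 MHz.
56.2 MHz mod fs = 18.6 MHz.
18.6 MHz ≤ fs/2 = 18.8 MHz, appears at 18.6 MHz.
141 MHz mod fs = 28.2 MHz.
28.2 MHz > fs/2 = 18.8 MHz, folds to fs − 28.2 MHz = 9.4 MHz.
129.6 MHz mod fs = 16.8 MHz.
16.8 MHz ≤ fs/2 = 18.8 MHz, appears at 16.8 MHz.
56.2 MHz and 94.2 MHz both map to 18.6 MHz.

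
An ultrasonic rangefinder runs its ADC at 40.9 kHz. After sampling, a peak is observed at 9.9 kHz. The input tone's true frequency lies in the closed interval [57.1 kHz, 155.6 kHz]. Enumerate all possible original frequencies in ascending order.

Frequencies that alias to 9.9 kHz are k·fs ± 9.9 kHz for integer k ≥ 0.
k=0: 9.9 kHz.
k=1: 31 kHz, 50.8 kHz.
k=2: 71.9 kHz, 91.7 kHz.
k=3: 112.8 kHz, 132.6 kHz.
k=4: 153.7 kHz, 173.5 kHz.
k=5: 194.6 kHz, 214.4 kHz.
Within [57.1 kHz, 155.6 kHz]: 71.9 kHz, 91.7 kHz, 112.8 kHz, 132.6 kHz, 153.7 kHz.

71.9 kHz, 91.7 kHz, 112.8 kHz, 132.6 kHz, 153.7 kHz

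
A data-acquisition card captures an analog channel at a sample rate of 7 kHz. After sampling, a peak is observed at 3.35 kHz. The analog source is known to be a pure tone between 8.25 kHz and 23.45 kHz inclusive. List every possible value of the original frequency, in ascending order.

Frequencies that alias to 3.35 kHz are k·fs ± 3.35 kHz for integer k ≥ 0.
k=0: 3.35 kHz.
k=1: 3.65 kHz, 10.35 kHz.
k=2: 10.65 kHz, 17.35 kHz.
k=3: 17.65 kHz, 24.35 kHz.
k=4: 24.65 kHz, 31.35 kHz.
Within [8.25 kHz, 23.45 kHz]: 10.35 kHz, 10.65 kHz, 17.35 kHz, 17.65 kHz.

10.35 kHz, 10.65 kHz, 17.35 kHz, 17.65 kHz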